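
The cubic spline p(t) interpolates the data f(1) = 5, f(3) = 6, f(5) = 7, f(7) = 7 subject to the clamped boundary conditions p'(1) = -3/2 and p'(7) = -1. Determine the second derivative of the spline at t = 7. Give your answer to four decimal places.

Put M_i = p'' at the i-th knot. Here h = (2, 2, 2) and Δ = (1/2, 1/2, 0), so the interior equations h_(i-1)·M_(i-1) + 2(h_(i-1)+h_i)·M_i + h_i·M_(i+1) = 6(Δ_i − Δ_(i-1)) read
  2·M_0 + 8·M_1 + 2·M_2 = 6(Δ_1 - Δ_0) = 0
  2·M_1 + 8·M_2 + 2·M_3 = 6(Δ_2 - Δ_1) = -3
Clamped end conditions give two more equations: 2h_0·M_0 + h_0·M_1 = 6(Δ_0 - p'(1)) = 12 and h_2·M_2 + 2h_2·M_3 = 6(p'(7) - Δ_2) = -6.
Solving the tridiagonal system: M_0 = 52/15, M_1 = -14/15, M_2 = 4/15, M_3 = -49/30.

-1.6333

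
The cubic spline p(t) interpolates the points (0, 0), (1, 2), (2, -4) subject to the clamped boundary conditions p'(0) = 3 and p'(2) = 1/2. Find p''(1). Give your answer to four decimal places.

-21.5000

With M_i denoting the second derivative at x_i, h_i = 1, 1, and Δ_i = (y_(i+1) − y_i)/h_i = 2, -6:
  1·M_0 + 4·M_1 + 1·M_2 = 6(Δ_1 - Δ_0) = -48
Clamped end conditions give two more equations: 2h_0·M_0 + h_0·M_1 = 6(Δ_0 - p'(0)) = -6 and h_1·M_1 + 2h_1·M_2 = 6(p'(2) - Δ_1) = 39.
Forward elimination and back-substitution give M_0 = 31/4, M_1 = -43/2, M_2 = 121/4.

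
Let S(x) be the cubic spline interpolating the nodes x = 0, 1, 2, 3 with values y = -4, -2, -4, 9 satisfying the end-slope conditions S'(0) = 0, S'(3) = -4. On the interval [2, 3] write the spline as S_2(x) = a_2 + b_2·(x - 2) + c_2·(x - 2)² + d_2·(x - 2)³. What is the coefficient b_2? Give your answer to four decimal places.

9.8667

Let M_i = S''(x_i). Step sizes h_i = 1, 1, 1; slopes of the chords Δ_i = (y_(i+1) - y_i)/h_i = 2, -2, 13.
  1·M_0 + 4·M_1 + 1·M_2 = 6(Δ_1 - Δ_0) = -24
  1·M_1 + 4·M_2 + 1·M_3 = 6(Δ_2 - Δ_1) = 90
Clamped end conditions give two more equations: 2h_0·M_0 + h_0·M_1 = 6(Δ_0 - S'(0)) = 12 and h_2·M_2 + 2h_2·M_3 = 6(S'(3) - Δ_2) = -102.
Solving: M_0 = 254/15, M_1 = -328/15, M_2 = 698/15, M_3 = -1114/15.
On [2, 3], with S_2(x) = a_2 + b_2·(x - 2) + c_2·(x - 2)² + d_2·(x - 2)³: c_2 = M_2/2 = 349/15, d_2 = (M_3 - M_2)/(6h_2) = -302/15, b_2 = Δ_2 - h_2(2M_2 + M_3)/6 = 148/15.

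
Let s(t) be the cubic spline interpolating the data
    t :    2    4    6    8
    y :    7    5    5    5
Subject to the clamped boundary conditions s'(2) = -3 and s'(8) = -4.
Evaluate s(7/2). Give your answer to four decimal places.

5.1063

With M_i denoting the second derivative at x_i, h_i = 2, 2, 2, and Δ_i = (y_(i+1) − y_i)/h_i = -1, 0, 0:
  2·M_0 + 8·M_1 + 2·M_2 = 6(Δ_1 - Δ_0) = 6
  2·M_1 + 8·M_2 + 2·M_3 = 6(Δ_2 - Δ_1) = 0
Clamped end conditions give two more equations: 2h_0·M_0 + h_0·M_1 = 6(Δ_0 - s'(2)) = 12 and h_2·M_2 + 2h_2·M_3 = 6(s'(8) - Δ_2) = -24.
Forward elimination and back-substitution give M_0 = 49/15, M_1 = -8/15, M_2 = 28/15, M_3 = -104/15.
On [2, 4], s(t) = 7 - 3·(t - 2) + 49/30·(t - 2)² - 19/60·(t - 2)³.
With (t - 2) = 3/2: s(7/2) = 817/160.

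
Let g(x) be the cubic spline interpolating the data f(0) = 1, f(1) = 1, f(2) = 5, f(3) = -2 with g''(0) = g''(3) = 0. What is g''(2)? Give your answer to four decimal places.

With M_i denoting the second derivative at x_i, h_i = 1, 1, 1, and Δ_i = (y_(i+1) − y_i)/h_i = 0, 4, -7:
  1·M_0 + 4·M_1 + 1·M_2 = 6(Δ_1 - Δ_0) = 24
  1·M_1 + 4·M_2 + 1·M_3 = 6(Δ_2 - Δ_1) = -66
Natural end conditions: M_0 = M_3 = 0.
Hence M_0 = 0, M_1 = 54/5, M_2 = -96/5, M_3 = 0.

-19.2000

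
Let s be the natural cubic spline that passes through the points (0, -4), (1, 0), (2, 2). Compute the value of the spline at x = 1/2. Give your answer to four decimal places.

With M_i denoting the second derivative at x_i, h_i = 1, 1, and Δ_i = (y_(i+1) − y_i)/h_i = 4, 2:
  1·M_0 + 4·M_1 + 1·M_2 = 6(Δ_1 - Δ_0) = -12
Natural end conditions: M_0 = M_2 = 0.
Hence M_0 = 0, M_1 = -3, M_2 = 0.
On [0, 1], s(x) = -4 + 9/2·x + 0·x² - 1/2·x³.
With x = 1/2: s(1/2) = -29/16.

-1.8125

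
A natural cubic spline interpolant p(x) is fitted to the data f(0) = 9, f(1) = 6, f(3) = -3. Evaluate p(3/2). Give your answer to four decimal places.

4.0781

Write σ_i for p''(x_i). With h_i = 1, 2 and divided differences Δ_i = -3, -9/2, the continuity of p' gives the tridiagonal system
  1·σ_0 + 6·σ_1 + 2·σ_2 = 6(Δ_1 - Δ_0) = -9
Natural end conditions: σ_0 = σ_2 = 0.
Hence σ_0 = 0, σ_1 = -3/2, σ_2 = 0.
On [1, 3], p(x) = 6 - 7/2·(x - 1) - 3/4·(x - 1)² + 1/8·(x - 1)³.
With (x - 1) = 1/2: p(3/2) = 261/64.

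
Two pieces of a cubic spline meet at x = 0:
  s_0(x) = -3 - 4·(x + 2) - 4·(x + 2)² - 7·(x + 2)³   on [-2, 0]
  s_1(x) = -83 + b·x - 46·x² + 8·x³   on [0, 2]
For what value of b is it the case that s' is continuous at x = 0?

-104

s_0'(x) = -4 - 8·(x + 2) - 21·(x + 2)², so s_0'(0) = -104. On the right, s_1'(0) = b, so b = -104.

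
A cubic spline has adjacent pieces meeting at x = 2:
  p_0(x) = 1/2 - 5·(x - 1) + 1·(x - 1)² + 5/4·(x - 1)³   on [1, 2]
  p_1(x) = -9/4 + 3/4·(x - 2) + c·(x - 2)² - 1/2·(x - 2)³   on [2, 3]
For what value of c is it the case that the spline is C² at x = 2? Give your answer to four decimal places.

p_0''(x) = 2 + 15/2·(x - 1), so p_0''(2) = 19/2. On the right, p_1''(2) = 2c, so c = 19/4.

4.7500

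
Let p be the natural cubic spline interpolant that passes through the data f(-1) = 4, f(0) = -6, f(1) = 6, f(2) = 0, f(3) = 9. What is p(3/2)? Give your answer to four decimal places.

Put M_i = p'' at the i-th knot. Here h = (1, 1, 1, 1) and Δ = (-10, 12, -6, 9), so the interior equations h_(i-1)·M_(i-1) + 2(h_(i-1)+h_i)·M_i + h_i·M_(i+1) = 6(Δ_i − Δ_(i-1)) read
  1·M_0 + 4·M_1 + 1·M_2 = 6(Δ_1 - Δ_0) = 132
  1·M_1 + 4·M_2 + 1·M_3 = 6(Δ_2 - Δ_1) = -108
  1·M_2 + 4·M_3 + 1·M_4 = 6(Δ_3 - Δ_2) = 90
Natural end conditions: M_0 = M_4 = 0.
Solving the tridiagonal system: M_0 = 0, M_1 = 1251/28, M_2 = -327/7, M_3 = 957/28, M_4 = 0.
On [1, 2], p(t) = 6 + 31/8·(t - 1) - 327/14·(t - 1)² + 755/56·(t - 1)³.
With (t - 1) = 1/2: p(3/2) = 1695/448.

3.7835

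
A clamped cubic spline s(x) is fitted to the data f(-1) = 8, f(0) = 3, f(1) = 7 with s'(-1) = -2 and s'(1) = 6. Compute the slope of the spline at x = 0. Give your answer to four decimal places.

-1.7500

Write σ_i for s''(x_i). With h_i = 1, 1 and divided differences Δ_i = -5, 4, the continuity of s' gives the tridiagonal system
  1·σ_0 + 4·σ_1 + 1·σ_2 = 6(Δ_1 - Δ_0) = 54
Clamped end conditions give two more equations: 2h_0·σ_0 + h_0·σ_1 = 6(Δ_0 - s'(-1)) = -18 and h_1·σ_1 + 2h_1·σ_2 = 6(s'(1) - Δ_1) = 12.
Solving the tridiagonal system: σ_0 = -37/2, σ_1 = 19, σ_2 = -7/2.
On [0, 1], s'(x) = b_1 + 2c_1·x + 3d_1·x² with b_1 = Δ_1 - h_1(2σ_1 + σ_2)/6 = -7/4, c_1 = σ_1/2 = 19/2, d_1 = (σ_2 - σ_1)/(6h_1) = -15/4. So s'(0) = -7/4.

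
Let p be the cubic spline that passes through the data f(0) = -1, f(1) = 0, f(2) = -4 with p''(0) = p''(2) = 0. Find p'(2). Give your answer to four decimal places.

Put M_i = p'' at the i-th knot. Here h = (1, 1) and Δ = (1, -4), so the interior equations h_(i-1)·M_(i-1) + 2(h_(i-1)+h_i)·M_i + h_i·M_(i+1) = 6(Δ_i − Δ_(i-1)) read
  1·M_0 + 4·M_1 + 1·M_2 = 6(Δ_1 - Δ_0) = -30
Natural end conditions: M_0 = M_2 = 0.
Solving the tridiagonal system: M_0 = 0, M_1 = -15/2, M_2 = 0.
On [1, 2], p'(t) = b_1 + 2c_1·(t - 1) + 3d_1·(t - 1)² with b_1 = Δ_1 - h_1(2M_1 + M_2)/6 = -3/2, c_1 = M_1/2 = -15/4, d_1 = (M_2 - M_1)/(6h_1) = 5/4. So p'(2) = -21/4.

-5.2500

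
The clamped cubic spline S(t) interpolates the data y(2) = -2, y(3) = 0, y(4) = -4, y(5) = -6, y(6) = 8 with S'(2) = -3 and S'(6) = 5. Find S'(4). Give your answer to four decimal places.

-7.1429

Put σ_i = S'' at the i-th knot. Here h = (1, 1, 1, 1) and Δ = (2, -4, -2, 14), so the interior equations h_(i-1)·σ_(i-1) + 2(h_(i-1)+h_i)·σ_i + h_i·σ_(i+1) = 6(Δ_i − Δ_(i-1)) read
  1·σ_0 + 4·σ_1 + 1·σ_2 = 6(Δ_1 - Δ_0) = -36
  1·σ_1 + 4·σ_2 + 1·σ_3 = 6(Δ_2 - Δ_1) = 12
  1·σ_2 + 4·σ_3 + 1·σ_4 = 6(Δ_3 - Δ_2) = 96
Clamped end conditions give two more equations: 2h_0·σ_0 + h_0·σ_1 = 6(Δ_0 - S'(2)) = 30 and h_3·σ_3 + 2h_3·σ_4 = 6(S'(6) - Δ_3) = -54.
Forward elimination and back-substitution give σ_0 = 307/14, σ_1 = -97/7, σ_2 = -5/2, σ_3 = 251/7, σ_4 = -629/14.
On [4, 5], S'(t) = b_2 + 2c_2·(t - 4) + 3d_2·(t - 4)² with b_2 = Δ_2 - h_2(2σ_2 + σ_3)/6 = -50/7, c_2 = σ_2/2 = -5/4, d_2 = (σ_3 - σ_2)/(6h_2) = 179/28. So S'(4) = -50/7.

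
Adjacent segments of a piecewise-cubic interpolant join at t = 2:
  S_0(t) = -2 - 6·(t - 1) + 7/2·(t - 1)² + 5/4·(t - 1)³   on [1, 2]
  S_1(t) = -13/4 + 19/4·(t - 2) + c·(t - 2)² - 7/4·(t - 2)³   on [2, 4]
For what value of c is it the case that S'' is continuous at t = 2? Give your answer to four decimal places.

7.2500

S_0''(t) = 7 + 15/2·(t - 1), so S_0''(2) = 29/2. On the right, S_1''(2) = 2c, so c = 29/4.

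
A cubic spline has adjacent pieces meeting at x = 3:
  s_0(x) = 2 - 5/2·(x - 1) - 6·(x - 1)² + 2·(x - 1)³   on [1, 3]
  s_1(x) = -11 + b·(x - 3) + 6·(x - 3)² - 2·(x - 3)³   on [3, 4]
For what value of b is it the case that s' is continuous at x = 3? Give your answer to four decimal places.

s_0'(x) = -5/2 - 12·(x - 1) + 6·(x - 1)², so s_0'(3) = -5/2. On the right, s_1'(3) = b, so b = -5/2.

-2.5000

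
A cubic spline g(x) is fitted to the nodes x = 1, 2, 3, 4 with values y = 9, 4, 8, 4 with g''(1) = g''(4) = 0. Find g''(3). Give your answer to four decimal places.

Let M_i = g''(x_i). Step sizes h_i = 1, 1, 1; slopes of the chords Δ_i = (y_(i+1) - y_i)/h_i = -5, 4, -4.
  1·M_0 + 4·M_1 + 1·M_2 = 6(Δ_1 - Δ_0) = 54
  1·M_1 + 4·M_2 + 1·M_3 = 6(Δ_2 - Δ_1) = -48
Natural end conditions: M_0 = M_3 = 0.
Hence M_0 = 0, M_1 = 88/5, M_2 = -82/5, M_3 = 0.

-16.4000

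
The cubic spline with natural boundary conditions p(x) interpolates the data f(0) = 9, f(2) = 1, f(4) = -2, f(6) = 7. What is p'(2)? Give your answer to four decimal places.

-3.4667

Write M_i for p''(x_i). With h_i = 2, 2, 2 and divided differences Δ_i = -4, -3/2, 9/2, the continuity of p' gives the tridiagonal system
  2·M_0 + 8·M_1 + 2·M_2 = 6(Δ_1 - Δ_0) = 15
  2·M_1 + 8·M_2 + 2·M_3 = 6(Δ_2 - Δ_1) = 36
Natural end conditions: M_0 = M_3 = 0.
Forward elimination and back-substitution give M_0 = 0, M_1 = 4/5, M_2 = 43/10, M_3 = 0.
On [2, 4], p'(x) = b_1 + 2c_1·(x - 2) + 3d_1·(x - 2)² with b_1 = Δ_1 - h_1(2M_1 + M_2)/6 = -52/15, c_1 = M_1/2 = 2/5, d_1 = (M_2 - M_1)/(6h_1) = 7/24. So p'(2) = -52/15.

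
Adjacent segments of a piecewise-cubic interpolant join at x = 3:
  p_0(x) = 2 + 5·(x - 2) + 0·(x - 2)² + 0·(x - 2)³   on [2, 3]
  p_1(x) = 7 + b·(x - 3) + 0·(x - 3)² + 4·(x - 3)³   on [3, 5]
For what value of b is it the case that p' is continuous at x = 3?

5

p_0'(x) = 5 + 0·(x - 2) + 0·(x - 2)², so p_0'(3) = 5. On the right, p_1'(3) = b, so b = 5.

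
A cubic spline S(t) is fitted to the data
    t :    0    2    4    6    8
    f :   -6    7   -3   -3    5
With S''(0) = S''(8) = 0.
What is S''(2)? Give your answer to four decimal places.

-10.0982

Let σ_i = S''(x_i). Step sizes h_i = 2, 2, 2, 2; slopes of the chords Δ_i = (y_(i+1) - y_i)/h_i = 13/2, -5, 0, 4.
  2·σ_0 + 8·σ_1 + 2·σ_2 = 6(Δ_1 - Δ_0) = -69
  2·σ_1 + 8·σ_2 + 2·σ_3 = 6(Δ_2 - Δ_1) = 30
  2·σ_2 + 8·σ_3 + 2·σ_4 = 6(Δ_3 - Δ_2) = 24
Natural end conditions: σ_0 = σ_4 = 0.
Forward elimination and back-substitution give σ_0 = 0, σ_1 = -1131/112, σ_2 = 165/28, σ_3 = 171/112, σ_4 = 0.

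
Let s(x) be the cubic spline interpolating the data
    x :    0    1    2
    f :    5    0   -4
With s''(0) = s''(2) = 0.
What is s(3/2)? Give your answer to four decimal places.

-2.0938

With σ_i denoting the second derivative at x_i, h_i = 1, 1, and Δ_i = (y_(i+1) − y_i)/h_i = -5, -4:
  1·σ_0 + 4·σ_1 + 1·σ_2 = 6(Δ_1 - Δ_0) = 6
Natural end conditions: σ_0 = σ_2 = 0.
Solving: σ_0 = 0, σ_1 = 3/2, σ_2 = 0.
On [1, 2], s(x) = 0 - 9/2·(x - 1) + 3/4·(x - 1)² - 1/4·(x - 1)³.
With (x - 1) = 1/2: s(3/2) = -67/32.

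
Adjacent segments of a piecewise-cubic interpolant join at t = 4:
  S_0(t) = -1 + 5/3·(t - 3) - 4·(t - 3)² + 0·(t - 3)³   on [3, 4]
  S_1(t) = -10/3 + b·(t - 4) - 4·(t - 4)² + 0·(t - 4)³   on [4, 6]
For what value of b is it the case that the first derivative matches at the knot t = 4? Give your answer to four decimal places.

-6.3333

S_0'(t) = 5/3 - 8·(t - 3) + 0·(t - 3)², so S_0'(4) = -19/3. On the right, S_1'(4) = b, so b = -19/3.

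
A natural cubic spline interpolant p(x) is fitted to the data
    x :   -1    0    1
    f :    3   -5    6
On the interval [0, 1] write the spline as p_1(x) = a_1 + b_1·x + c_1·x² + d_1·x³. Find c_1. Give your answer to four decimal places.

Put M_i = p'' at the i-th knot. Here h = (1, 1) and Δ = (-8, 11), so the interior equations h_(i-1)·M_(i-1) + 2(h_(i-1)+h_i)·M_i + h_i·M_(i+1) = 6(Δ_i − Δ_(i-1)) read
  1·M_0 + 4·M_1 + 1·M_2 = 6(Δ_1 - Δ_0) = 114
Natural end conditions: M_0 = M_2 = 0.
Forward elimination and back-substitution give M_0 = 0, M_1 = 57/2, M_2 = 0.
On [0, 1], with p_1(x) = a_1 + b_1·x + c_1·x² + d_1·x³: c_1 = M_1/2 = 57/4, d_1 = (M_2 - M_1)/(6h_1) = -19/4, b_1 = Δ_1 - h_1(2M_1 + M_2)/6 = 3/2.

14.2500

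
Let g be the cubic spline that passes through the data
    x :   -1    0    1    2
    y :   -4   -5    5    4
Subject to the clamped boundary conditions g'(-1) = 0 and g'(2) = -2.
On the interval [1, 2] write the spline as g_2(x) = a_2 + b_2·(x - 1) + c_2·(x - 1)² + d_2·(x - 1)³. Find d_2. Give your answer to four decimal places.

Let σ_i = g''(x_i). Step sizes h_i = 1, 1, 1; slopes of the chords Δ_i = (y_(i+1) - y_i)/h_i = -1, 10, -1.
  1·σ_0 + 4·σ_1 + 1·σ_2 = 6(Δ_1 - Δ_0) = 66
  1·σ_1 + 4·σ_2 + 1·σ_3 = 6(Δ_2 - Δ_1) = -66
Clamped end conditions give two more equations: 2h_0·σ_0 + h_0·σ_1 = 6(Δ_0 - g'(-1)) = -6 and h_2·σ_2 + 2h_2·σ_3 = 6(g'(2) - Δ_2) = -6.
Forward elimination and back-substitution give σ_0 = -248/15, σ_1 = 406/15, σ_2 = -386/15, σ_3 = 148/15.
On [1, 2], with g_2(x) = a_2 + b_2·(x - 1) + c_2·(x - 1)² + d_2·(x - 1)³: c_2 = σ_2/2 = -193/15, d_2 = (σ_3 - σ_2)/(6h_2) = 89/15, b_2 = Δ_2 - h_2(2σ_2 + σ_3)/6 = 89/15.

5.9333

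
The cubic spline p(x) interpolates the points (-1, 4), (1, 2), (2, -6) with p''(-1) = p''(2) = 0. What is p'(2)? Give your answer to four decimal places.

Put M_i = p'' at the i-th knot. Here h = (2, 1) and Δ = (-1, -8), so the interior equations h_(i-1)·M_(i-1) + 2(h_(i-1)+h_i)·M_i + h_i·M_(i+1) = 6(Δ_i − Δ_(i-1)) read
  2·M_0 + 6·M_1 + 1·M_2 = 6(Δ_1 - Δ_0) = -42
Natural end conditions: M_0 = M_2 = 0.
Hence M_0 = 0, M_1 = -7, M_2 = 0.
On [1, 2], p'(x) = b_1 + 2c_1·(x - 1) + 3d_1·(x - 1)² with b_1 = Δ_1 - h_1(2M_1 + M_2)/6 = -17/3, c_1 = M_1/2 = -7/2, d_1 = (M_2 - M_1)/(6h_1) = 7/6. So p'(2) = -55/6.

-9.1667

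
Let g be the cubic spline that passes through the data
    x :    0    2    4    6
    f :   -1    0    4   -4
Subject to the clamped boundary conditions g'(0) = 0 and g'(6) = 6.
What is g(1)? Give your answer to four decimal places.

-1.2000

With m_i denoting the second derivative at x_i, h_i = 2, 2, 2, and Δ_i = (y_(i+1) − y_i)/h_i = 1/2, 2, -4:
  2·m_0 + 8·m_1 + 2·m_2 = 6(Δ_1 - Δ_0) = 9
  2·m_1 + 8·m_2 + 2·m_3 = 6(Δ_2 - Δ_1) = -36
Clamped end conditions give two more equations: 2h_0·m_0 + h_0·m_1 = 6(Δ_0 - g'(0)) = 3 and h_2·m_2 + 2h_2·m_3 = 6(g'(6) - Δ_2) = 60.
Forward elimination and back-substitution give m_0 = -13/10, m_1 = 41/10, m_2 = -53/5, m_3 = 203/10.
On [0, 2], g(x) = -1 + 0·x - 13/20·x² + 9/20·x³.
With x = 1: g(1) = -6/5.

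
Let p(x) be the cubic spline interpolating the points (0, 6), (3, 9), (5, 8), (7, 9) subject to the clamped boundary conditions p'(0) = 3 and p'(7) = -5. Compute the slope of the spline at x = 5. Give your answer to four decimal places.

Let M_i = p''(x_i). Step sizes h_i = 3, 2, 2; slopes of the chords Δ_i = (y_(i+1) - y_i)/h_i = 1, -1/2, 1/2.
  3·M_0 + 10·M_1 + 2·M_2 = 6(Δ_1 - Δ_0) = -9
  2·M_1 + 8·M_2 + 2·M_3 = 6(Δ_2 - Δ_1) = 6
Clamped end conditions give two more equations: 2h_0·M_0 + h_0·M_1 = 6(Δ_0 - p'(0)) = -12 and h_2·M_2 + 2h_2·M_3 = 6(p'(7) - Δ_2) = -33.
Forward elimination and back-substitution give M_0 = -52/37, M_1 = -44/37, M_2 = 263/74, M_3 = -371/37.
On [5, 7], p'(x) = b_2 + 2c_2·(x - 5) + 3d_2·(x - 5)² with b_2 = Δ_2 - h_2(2M_2 + M_3)/6 = 109/74, c_2 = M_2/2 = 263/148, d_2 = (M_3 - M_2)/(6h_2) = -335/296. So p'(5) = 109/74.

1.4730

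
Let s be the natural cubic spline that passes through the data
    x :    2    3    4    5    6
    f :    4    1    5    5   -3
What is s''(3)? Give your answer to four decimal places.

With σ_i denoting the second derivative at x_i, h_i = 1, 1, 1, 1, and Δ_i = (y_(i+1) − y_i)/h_i = -3, 4, 0, -8:
  1·σ_0 + 4·σ_1 + 1·σ_2 = 6(Δ_1 - Δ_0) = 42
  1·σ_1 + 4·σ_2 + 1·σ_3 = 6(Δ_2 - Δ_1) = -24
  1·σ_2 + 4·σ_3 + 1·σ_4 = 6(Δ_3 - Δ_2) = -48
Natural end conditions: σ_0 = σ_4 = 0.
Forward elimination and back-substitution give σ_0 = 0, σ_1 = 339/28, σ_2 = -45/7, σ_3 = -291/28, σ_4 = 0.

12.1071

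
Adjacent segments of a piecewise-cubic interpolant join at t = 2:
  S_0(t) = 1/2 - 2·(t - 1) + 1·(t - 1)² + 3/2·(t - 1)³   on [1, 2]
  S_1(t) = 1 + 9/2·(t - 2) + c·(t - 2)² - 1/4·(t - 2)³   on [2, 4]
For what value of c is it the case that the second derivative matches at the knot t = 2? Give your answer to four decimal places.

S_0''(t) = 2 + 9·(t - 1), so S_0''(2) = 11. On the right, S_1''(2) = 2c, so c = 11/2.

5.5000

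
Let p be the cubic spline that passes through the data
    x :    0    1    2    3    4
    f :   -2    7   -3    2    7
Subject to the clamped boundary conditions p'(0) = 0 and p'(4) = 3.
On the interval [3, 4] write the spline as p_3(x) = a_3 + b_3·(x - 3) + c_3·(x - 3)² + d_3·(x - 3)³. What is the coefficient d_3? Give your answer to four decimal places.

Let σ_i = p''(x_i). Step sizes h_i = 1, 1, 1, 1; slopes of the chords Δ_i = (y_(i+1) - y_i)/h_i = 9, -10, 5, 5.
  1·σ_0 + 4·σ_1 + 1·σ_2 = 6(Δ_1 - Δ_0) = -114
  1·σ_1 + 4·σ_2 + 1·σ_3 = 6(Δ_2 - Δ_1) = 90
  1·σ_2 + 4·σ_3 + 1·σ_4 = 6(Δ_3 - Δ_2) = 0
Clamped end conditions give two more equations: 2h_0·σ_0 + h_0·σ_1 = 6(Δ_0 - p'(0)) = 54 and h_3·σ_3 + 2h_3·σ_4 = 6(p'(4) - Δ_3) = -12.
Forward elimination and back-substitution give σ_0 = 105/2, σ_1 = -51, σ_2 = 75/2, σ_3 = -9, σ_4 = -3/2.
On [3, 4], with p_3(x) = a_3 + b_3·(x - 3) + c_3·(x - 3)² + d_3·(x - 3)³: c_3 = σ_3/2 = -9/2, d_3 = (σ_4 - σ_3)/(6h_3) = 5/4, b_3 = Δ_3 - h_3(2σ_3 + σ_4)/6 = 33/4.

1.2500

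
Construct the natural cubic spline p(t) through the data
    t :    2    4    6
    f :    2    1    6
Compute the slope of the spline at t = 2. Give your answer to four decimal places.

-1.2500

Put M_i = p'' at the i-th knot. Here h = (2, 2) and Δ = (-1/2, 5/2), so the interior equations h_(i-1)·M_(i-1) + 2(h_(i-1)+h_i)·M_i + h_i·M_(i+1) = 6(Δ_i − Δ_(i-1)) read
  2·M_0 + 8·M_1 + 2·M_2 = 6(Δ_1 - Δ_0) = 18
Natural end conditions: M_0 = M_2 = 0.
Solving: M_0 = 0, M_1 = 9/4, M_2 = 0.
On [2, 4], p'(t) = b_0 + 2c_0·(t - 2) + 3d_0·(t - 2)² with b_0 = Δ_0 - h_0(2M_0 + M_1)/6 = -5/4, c_0 = M_0/2 = 0, d_0 = (M_1 - M_0)/(6h_0) = 3/16. So p'(2) = -5/4.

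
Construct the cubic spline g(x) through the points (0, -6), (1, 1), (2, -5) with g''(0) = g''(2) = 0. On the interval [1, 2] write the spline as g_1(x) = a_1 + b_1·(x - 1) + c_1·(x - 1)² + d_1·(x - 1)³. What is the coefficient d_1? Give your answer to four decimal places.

3.2500

Put M_i = g'' at the i-th knot. Here h = (1, 1) and Δ = (7, -6), so the interior equations h_(i-1)·M_(i-1) + 2(h_(i-1)+h_i)·M_i + h_i·M_(i+1) = 6(Δ_i − Δ_(i-1)) read
  1·M_0 + 4·M_1 + 1·M_2 = 6(Δ_1 - Δ_0) = -78
Natural end conditions: M_0 = M_2 = 0.
Forward elimination and back-substitution give M_0 = 0, M_1 = -39/2, M_2 = 0.
On [1, 2], with g_1(x) = a_1 + b_1·(x - 1) + c_1·(x - 1)² + d_1·(x - 1)³: c_1 = M_1/2 = -39/4, d_1 = (M_2 - M_1)/(6h_1) = 13/4, b_1 = Δ_1 - h_1(2M_1 + M_2)/6 = 1/2.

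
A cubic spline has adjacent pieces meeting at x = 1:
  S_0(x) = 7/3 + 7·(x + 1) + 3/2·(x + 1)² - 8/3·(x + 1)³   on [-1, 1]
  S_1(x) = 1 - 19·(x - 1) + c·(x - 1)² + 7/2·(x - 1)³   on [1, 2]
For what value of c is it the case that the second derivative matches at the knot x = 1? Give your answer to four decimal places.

-14.5000

S_0''(x) = 3 - 16·(x + 1), so S_0''(1) = -29. On the right, S_1''(1) = 2c, so c = -29/2.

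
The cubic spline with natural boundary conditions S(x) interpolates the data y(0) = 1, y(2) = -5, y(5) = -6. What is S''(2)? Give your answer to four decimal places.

1.6000

Write σ_i for S''(x_i). With h_i = 2, 3 and divided differences Δ_i = -3, -1/3, the continuity of S' gives the tridiagonal system
  2·σ_0 + 10·σ_1 + 3·σ_2 = 6(Δ_1 - Δ_0) = 16
Natural end conditions: σ_0 = σ_2 = 0.
Solving: σ_0 = 0, σ_1 = 8/5, σ_2 = 0.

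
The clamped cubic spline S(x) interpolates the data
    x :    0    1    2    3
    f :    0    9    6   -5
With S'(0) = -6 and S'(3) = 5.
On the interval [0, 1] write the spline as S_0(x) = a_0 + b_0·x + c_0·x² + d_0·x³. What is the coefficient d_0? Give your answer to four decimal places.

-14.4667

With M_i denoting the second derivative at x_i, h_i = 1, 1, 1, and Δ_i = (y_(i+1) − y_i)/h_i = 9, -3, -11:
  1·M_0 + 4·M_1 + 1·M_2 = 6(Δ_1 - Δ_0) = -72
  1·M_1 + 4·M_2 + 1·M_3 = 6(Δ_2 - Δ_1) = -48
Clamped end conditions give two more equations: 2h_0·M_0 + h_0·M_1 = 6(Δ_0 - S'(0)) = 90 and h_2·M_2 + 2h_2·M_3 = 6(S'(3) - Δ_2) = 96.
Solving: M_0 = 884/15, M_1 = -418/15, M_2 = -292/15, M_3 = 866/15.
On [0, 1], with S_0(x) = a_0 + b_0·x + c_0·x² + d_0·x³: c_0 = M_0/2 = 442/15, d_0 = (M_1 - M_0)/(6h_0) = -217/15, b_0 = Δ_0 - h_0(2M_0 + M_1)/6 = -6.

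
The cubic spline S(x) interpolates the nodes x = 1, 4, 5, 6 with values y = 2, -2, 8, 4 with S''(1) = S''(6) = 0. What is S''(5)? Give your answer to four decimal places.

-23.8710

With σ_i denoting the second derivative at x_i, h_i = 3, 1, 1, and Δ_i = (y_(i+1) − y_i)/h_i = -4/3, 10, -4:
  3·σ_0 + 8·σ_1 + 1·σ_2 = 6(Δ_1 - Δ_0) = 68
  1·σ_1 + 4·σ_2 + 1·σ_3 = 6(Δ_2 - Δ_1) = -84
Natural end conditions: σ_0 = σ_3 = 0.
Solving the tridiagonal system: σ_0 = 0, σ_1 = 356/31, σ_2 = -740/31, σ_3 = 0.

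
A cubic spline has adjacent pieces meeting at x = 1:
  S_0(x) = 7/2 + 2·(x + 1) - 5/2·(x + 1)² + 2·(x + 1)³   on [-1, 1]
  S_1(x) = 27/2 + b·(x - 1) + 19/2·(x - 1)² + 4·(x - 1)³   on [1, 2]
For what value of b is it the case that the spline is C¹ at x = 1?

16

S_0'(x) = 2 - 5·(x + 1) + 6·(x + 1)², so S_0'(1) = 16. On the right, S_1'(1) = b, so b = 16.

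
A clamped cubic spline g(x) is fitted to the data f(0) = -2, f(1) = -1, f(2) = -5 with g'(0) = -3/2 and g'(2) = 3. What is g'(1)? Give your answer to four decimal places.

-2.6250

Let M_i = g''(x_i). Step sizes h_i = 1, 1; slopes of the chords Δ_i = (y_(i+1) - y_i)/h_i = 1, -4.
  1·M_0 + 4·M_1 + 1·M_2 = 6(Δ_1 - Δ_0) = -30
Clamped end conditions give two more equations: 2h_0·M_0 + h_0·M_1 = 6(Δ_0 - g'(0)) = 15 and h_1·M_1 + 2h_1·M_2 = 6(g'(2) - Δ_1) = 42.
Solving the tridiagonal system: M_0 = 69/4, M_1 = -39/2, M_2 = 123/4.
On [1, 2], g'(x) = b_1 + 2c_1·(x - 1) + 3d_1·(x - 1)² with b_1 = Δ_1 - h_1(2M_1 + M_2)/6 = -21/8, c_1 = M_1/2 = -39/4, d_1 = (M_2 - M_1)/(6h_1) = 67/8. So g'(1) = -21/8.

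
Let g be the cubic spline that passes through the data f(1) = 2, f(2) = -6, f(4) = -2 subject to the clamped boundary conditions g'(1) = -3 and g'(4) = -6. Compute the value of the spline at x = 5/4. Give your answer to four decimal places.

0.5625

Write M_i for g''(x_i). With h_i = 1, 2 and divided differences Δ_i = -8, 2, the continuity of g' gives the tridiagonal system
  1·M_0 + 6·M_1 + 2·M_2 = 6(Δ_1 - Δ_0) = 60
Clamped end conditions give two more equations: 2h_0·M_0 + h_0·M_1 = 6(Δ_0 - g'(1)) = -30 and h_1·M_1 + 2h_1·M_2 = 6(g'(4) - Δ_1) = -48.
Forward elimination and back-substitution give M_0 = -26, M_1 = 22, M_2 = -23.
On [1, 2], g(x) = 2 - 3·(x - 1) - 13·(x - 1)² + 8·(x - 1)³.
With (x - 1) = 1/4: g(5/4) = 9/16.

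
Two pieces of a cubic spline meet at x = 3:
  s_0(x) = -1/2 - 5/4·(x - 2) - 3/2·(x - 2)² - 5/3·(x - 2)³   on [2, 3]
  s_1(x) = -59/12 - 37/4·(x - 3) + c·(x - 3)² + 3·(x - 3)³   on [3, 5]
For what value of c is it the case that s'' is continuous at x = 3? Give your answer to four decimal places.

s_0''(x) = -3 - 10·(x - 2), so s_0''(3) = -13. On the right, s_1''(3) = 2c, so c = -13/2.

-6.5000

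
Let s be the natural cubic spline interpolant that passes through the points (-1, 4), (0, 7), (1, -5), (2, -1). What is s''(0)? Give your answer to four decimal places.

With M_i denoting the second derivative at x_i, h_i = 1, 1, 1, and Δ_i = (y_(i+1) − y_i)/h_i = 3, -12, 4:
  1·M_0 + 4·M_1 + 1·M_2 = 6(Δ_1 - Δ_0) = -90
  1·M_1 + 4·M_2 + 1·M_3 = 6(Δ_2 - Δ_1) = 96
Natural end conditions: M_0 = M_3 = 0.
Solving: M_0 = 0, M_1 = -152/5, M_2 = 158/5, M_3 = 0.

-30.4000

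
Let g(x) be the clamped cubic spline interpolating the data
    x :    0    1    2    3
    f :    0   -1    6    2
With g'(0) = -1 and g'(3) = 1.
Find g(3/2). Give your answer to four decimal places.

2.9583

Write M_i for g''(x_i). With h_i = 1, 1, 1 and divided differences Δ_i = -1, 7, -4, the continuity of g' gives the tridiagonal system
  1·M_0 + 4·M_1 + 1·M_2 = 6(Δ_1 - Δ_0) = 48
  1·M_1 + 4·M_2 + 1·M_3 = 6(Δ_2 - Δ_1) = -66
Clamped end conditions give two more equations: 2h_0·M_0 + h_0·M_1 = 6(Δ_0 - g'(0)) = 0 and h_2·M_2 + 2h_2·M_3 = 6(g'(3) - Δ_2) = 30.
Solving the tridiagonal system: M_0 = -166/15, M_1 = 332/15, M_2 = -442/15, M_3 = 446/15.
On [1, 2], g(x) = -1 + 68/15·(x - 1) + 166/15·(x - 1)² - 43/5·(x - 1)³.
With (x - 1) = 1/2: g(3/2) = 71/24.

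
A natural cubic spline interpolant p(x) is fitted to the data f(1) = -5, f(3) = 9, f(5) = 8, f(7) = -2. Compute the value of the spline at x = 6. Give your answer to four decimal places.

With M_i denoting the second derivative at x_i, h_i = 2, 2, 2, and Δ_i = (y_(i+1) − y_i)/h_i = 7, -1/2, -5:
  2·M_0 + 8·M_1 + 2·M_2 = 6(Δ_1 - Δ_0) = -45
  2·M_1 + 8·M_2 + 2·M_3 = 6(Δ_2 - Δ_1) = -27
Natural end conditions: M_0 = M_3 = 0.
Solving: M_0 = 0, M_1 = -51/10, M_2 = -21/10, M_3 = 0.
On [5, 7], p(x) = 8 - 18/5·(x - 5) - 21/20·(x - 5)² + 7/40·(x - 5)³.
With (x - 5) = 1: p(6) = 141/40.

3.5250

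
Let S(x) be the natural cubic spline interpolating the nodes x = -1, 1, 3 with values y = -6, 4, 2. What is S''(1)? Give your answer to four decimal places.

With M_i denoting the second derivative at x_i, h_i = 2, 2, and Δ_i = (y_(i+1) − y_i)/h_i = 5, -1:
  2·M_0 + 8·M_1 + 2·M_2 = 6(Δ_1 - Δ_0) = -36
Natural end conditions: M_0 = M_2 = 0.
Solving the tridiagonal system: M_0 = 0, M_1 = -9/2, M_2 = 0.

-4.5000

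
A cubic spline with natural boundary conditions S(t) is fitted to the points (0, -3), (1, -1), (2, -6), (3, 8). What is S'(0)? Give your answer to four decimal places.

5.1333

With M_i denoting the second derivative at x_i, h_i = 1, 1, 1, and Δ_i = (y_(i+1) − y_i)/h_i = 2, -5, 14:
  1·M_0 + 4·M_1 + 1·M_2 = 6(Δ_1 - Δ_0) = -42
  1·M_1 + 4·M_2 + 1·M_3 = 6(Δ_2 - Δ_1) = 114
Natural end conditions: M_0 = M_3 = 0.
Solving the tridiagonal system: M_0 = 0, M_1 = -94/5, M_2 = 166/5, M_3 = 0.
On [0, 1], S'(t) = b_0 + 2c_0·t + 3d_0·t² with b_0 = Δ_0 - h_0(2M_0 + M_1)/6 = 77/15, c_0 = M_0/2 = 0, d_0 = (M_1 - M_0)/(6h_0) = -47/15. So S'(0) = 77/15.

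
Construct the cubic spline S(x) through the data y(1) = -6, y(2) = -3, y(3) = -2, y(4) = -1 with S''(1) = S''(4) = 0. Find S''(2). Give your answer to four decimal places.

Put M_i = S'' at the i-th knot. Here h = (1, 1, 1) and Δ = (3, 1, 1), so the interior equations h_(i-1)·M_(i-1) + 2(h_(i-1)+h_i)·M_i + h_i·M_(i+1) = 6(Δ_i − Δ_(i-1)) read
  1·M_0 + 4·M_1 + 1·M_2 = 6(Δ_1 - Δ_0) = -12
  1·M_1 + 4·M_2 + 1·M_3 = 6(Δ_2 - Δ_1) = 0
Natural end conditions: M_0 = M_3 = 0.
Solving the tridiagonal system: M_0 = 0, M_1 = -16/5, M_2 = 4/5, M_3 = 0.

-3.2000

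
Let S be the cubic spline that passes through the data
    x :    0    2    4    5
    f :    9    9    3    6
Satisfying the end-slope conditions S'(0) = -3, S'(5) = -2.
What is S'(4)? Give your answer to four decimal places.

Let m_i = S''(x_i). Step sizes h_i = 2, 2, 1; slopes of the chords Δ_i = (y_(i+1) - y_i)/h_i = 0, -3, 3.
  2·m_0 + 8·m_1 + 2·m_2 = 6(Δ_1 - Δ_0) = -18
  2·m_1 + 6·m_2 + 1·m_3 = 6(Δ_2 - Δ_1) = 36
Clamped end conditions give two more equations: 2h_0·m_0 + h_0·m_1 = 6(Δ_0 - S'(0)) = 18 and h_2·m_2 + 2h_2·m_3 = 6(S'(5) - Δ_2) = -30.
Solving: m_0 = 187/23, m_1 = -167/23, m_2 = 274/23, m_3 = -482/23.
On [4, 5], S'(x) = b_2 + 2c_2·(x - 4) + 3d_2·(x - 4)² with b_2 = Δ_2 - h_2(2m_2 + m_3)/6 = 58/23, c_2 = m_2/2 = 137/23, d_2 = (m_3 - m_2)/(6h_2) = -126/23. So S'(4) = 58/23.

2.5217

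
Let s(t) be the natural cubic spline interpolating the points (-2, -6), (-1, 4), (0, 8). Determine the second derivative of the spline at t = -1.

-9

Let m_i = s''(x_i). Step sizes h_i = 1, 1; slopes of the chords Δ_i = (y_(i+1) - y_i)/h_i = 10, 4.
  1·m_0 + 4·m_1 + 1·m_2 = 6(Δ_1 - Δ_0) = -36
Natural end conditions: m_0 = m_2 = 0.
Solving the tridiagonal system: m_0 = 0, m_1 = -9, m_2 = 0.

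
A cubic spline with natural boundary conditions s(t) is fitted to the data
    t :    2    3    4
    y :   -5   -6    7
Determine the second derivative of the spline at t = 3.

Let M_i = s''(x_i). Step sizes h_i = 1, 1; slopes of the chords Δ_i = (y_(i+1) - y_i)/h_i = -1, 13.
  1·M_0 + 4·M_1 + 1·M_2 = 6(Δ_1 - Δ_0) = 84
Natural end conditions: M_0 = M_2 = 0.
Solving the tridiagonal system: M_0 = 0, M_1 = 21, M_2 = 0.

21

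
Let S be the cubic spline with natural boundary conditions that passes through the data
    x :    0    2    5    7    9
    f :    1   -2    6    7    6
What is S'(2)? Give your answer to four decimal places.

0.6085

Put m_i = S'' at the i-th knot. Here h = (2, 3, 2, 2) and Δ = (-3/2, 8/3, 1/2, -1/2), so the interior equations h_(i-1)·m_(i-1) + 2(h_(i-1)+h_i)·m_i + h_i·m_(i+1) = 6(Δ_i − Δ_(i-1)) read
  2·m_0 + 10·m_1 + 3·m_2 = 6(Δ_1 - Δ_0) = 25
  3·m_1 + 10·m_2 + 2·m_3 = 6(Δ_2 - Δ_1) = -13
  2·m_2 + 8·m_3 + 2·m_4 = 6(Δ_3 - Δ_2) = -6
Natural end conditions: m_0 = m_4 = 0.
Hence m_0 = 0, m_1 = 136/43, m_2 = -95/43, m_3 = -17/86, m_4 = 0.
On [2, 5], S'(x) = b_1 + 2c_1·(x - 2) + 3d_1·(x - 2)² with b_1 = Δ_1 - h_1(2m_1 + m_2)/6 = 157/258, c_1 = m_1/2 = 68/43, d_1 = (m_2 - m_1)/(6h_1) = -77/258. So S'(2) = 157/258.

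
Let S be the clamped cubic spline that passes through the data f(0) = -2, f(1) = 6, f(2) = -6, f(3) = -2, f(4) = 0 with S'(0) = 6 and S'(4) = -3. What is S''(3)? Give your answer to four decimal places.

-10.0714

With M_i denoting the second derivative at x_i, h_i = 1, 1, 1, 1, and Δ_i = (y_(i+1) − y_i)/h_i = 8, -12, 4, 2:
  1·M_0 + 4·M_1 + 1·M_2 = 6(Δ_1 - Δ_0) = -120
  1·M_1 + 4·M_2 + 1·M_3 = 6(Δ_2 - Δ_1) = 96
  1·M_2 + 4·M_3 + 1·M_4 = 6(Δ_3 - Δ_2) = -12
Clamped end conditions give two more equations: 2h_0·M_0 + h_0·M_1 = 6(Δ_0 - S'(0)) = 12 and h_3·M_3 + 2h_3·M_4 = 6(S'(4) - Δ_3) = -30.
Solving the tridiagonal system: M_0 = 825/28, M_1 = -657/14, M_2 = 153/4, M_3 = -141/14, M_4 = -279/28.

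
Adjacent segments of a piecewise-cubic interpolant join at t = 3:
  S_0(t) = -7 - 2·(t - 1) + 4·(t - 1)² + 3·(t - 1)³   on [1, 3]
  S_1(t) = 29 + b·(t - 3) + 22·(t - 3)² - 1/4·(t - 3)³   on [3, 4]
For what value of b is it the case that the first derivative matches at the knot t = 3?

S_0'(t) = -2 + 8·(t - 1) + 9·(t - 1)², so S_0'(3) = 50. On the right, S_1'(3) = b, so b = 50.

50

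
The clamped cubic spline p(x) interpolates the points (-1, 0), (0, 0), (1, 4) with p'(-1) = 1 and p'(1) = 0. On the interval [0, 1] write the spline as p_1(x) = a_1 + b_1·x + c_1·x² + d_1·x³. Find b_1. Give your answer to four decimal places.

With M_i denoting the second derivative at x_i, h_i = 1, 1, and Δ_i = (y_(i+1) − y_i)/h_i = 0, 4:
  1·M_0 + 4·M_1 + 1·M_2 = 6(Δ_1 - Δ_0) = 24
Clamped end conditions give two more equations: 2h_0·M_0 + h_0·M_1 = 6(Δ_0 - p'(-1)) = -6 and h_1·M_1 + 2h_1·M_2 = 6(p'(1) - Δ_1) = -24.
Forward elimination and back-substitution give M_0 = -19/2, M_1 = 13, M_2 = -37/2.
On [0, 1], with p_1(x) = a_1 + b_1·x + c_1·x² + d_1·x³: c_1 = M_1/2 = 13/2, d_1 = (M_2 - M_1)/(6h_1) = -21/4, b_1 = Δ_1 - h_1(2M_1 + M_2)/6 = 11/4.

2.7500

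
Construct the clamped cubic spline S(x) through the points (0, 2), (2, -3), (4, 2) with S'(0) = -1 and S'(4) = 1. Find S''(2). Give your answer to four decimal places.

6.5000

Let σ_i = S''(x_i). Step sizes h_i = 2, 2; slopes of the chords Δ_i = (y_(i+1) - y_i)/h_i = -5/2, 5/2.
  2·σ_0 + 8·σ_1 + 2·σ_2 = 6(Δ_1 - Δ_0) = 30
Clamped end conditions give two more equations: 2h_0·σ_0 + h_0·σ_1 = 6(Δ_0 - S'(0)) = -9 and h_1·σ_1 + 2h_1·σ_2 = 6(S'(4) - Δ_1) = -9.
Solving the tridiagonal system: σ_0 = -11/2, σ_1 = 13/2, σ_2 = -11/2.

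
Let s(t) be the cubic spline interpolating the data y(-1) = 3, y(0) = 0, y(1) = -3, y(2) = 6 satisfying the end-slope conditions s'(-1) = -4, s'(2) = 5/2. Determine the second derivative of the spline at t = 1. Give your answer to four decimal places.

Put m_i = s'' at the i-th knot. Here h = (1, 1, 1) and Δ = (-3, -3, 9), so the interior equations h_(i-1)·m_(i-1) + 2(h_(i-1)+h_i)·m_i + h_i·m_(i+1) = 6(Δ_i − Δ_(i-1)) read
  1·m_0 + 4·m_1 + 1·m_2 = 6(Δ_1 - Δ_0) = 0
  1·m_1 + 4·m_2 + 1·m_3 = 6(Δ_2 - Δ_1) = 72
Clamped end conditions give two more equations: 2h_0·m_0 + h_0·m_1 = 6(Δ_0 - s'(-1)) = 6 and h_2·m_2 + 2h_2·m_3 = 6(s'(2) - Δ_2) = -39.
Solving the tridiagonal system: m_0 = 113/15, m_1 = -136/15, m_2 = 431/15, m_3 = -508/15.

28.7333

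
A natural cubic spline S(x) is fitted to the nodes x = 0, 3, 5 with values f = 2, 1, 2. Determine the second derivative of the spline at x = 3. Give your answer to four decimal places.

Write σ_i for S''(x_i). With h_i = 3, 2 and divided differences Δ_i = -1/3, 1/2, the continuity of S' gives the tridiagonal system
  3·σ_0 + 10·σ_1 + 2·σ_2 = 6(Δ_1 - Δ_0) = 5
Natural end conditions: σ_0 = σ_2 = 0.
Hence σ_0 = 0, σ_1 = 1/2, σ_2 = 0.

0.5000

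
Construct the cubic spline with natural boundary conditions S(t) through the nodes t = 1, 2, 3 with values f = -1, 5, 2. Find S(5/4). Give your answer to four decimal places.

1.0273

Write M_i for S''(x_i). With h_i = 1, 1 and divided differences Δ_i = 6, -3, the continuity of S' gives the tridiagonal system
  1·M_0 + 4·M_1 + 1·M_2 = 6(Δ_1 - Δ_0) = -54
Natural end conditions: M_0 = M_2 = 0.
Forward elimination and back-substitution give M_0 = 0, M_1 = -27/2, M_2 = 0.
On [1, 2], S(t) = -1 + 33/4·(t - 1) + 0·(t - 1)² - 9/4·(t - 1)³.
With (t - 1) = 1/4: S(5/4) = 263/256.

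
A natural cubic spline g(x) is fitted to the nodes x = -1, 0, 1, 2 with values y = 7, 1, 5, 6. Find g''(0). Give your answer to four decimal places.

With m_i denoting the second derivative at x_i, h_i = 1, 1, 1, and Δ_i = (y_(i+1) − y_i)/h_i = -6, 4, 1:
  1·m_0 + 4·m_1 + 1·m_2 = 6(Δ_1 - Δ_0) = 60
  1·m_1 + 4·m_2 + 1·m_3 = 6(Δ_2 - Δ_1) = -18
Natural end conditions: m_0 = m_3 = 0.
Solving: m_0 = 0, m_1 = 86/5, m_2 = -44/5, m_3 = 0.

17.2000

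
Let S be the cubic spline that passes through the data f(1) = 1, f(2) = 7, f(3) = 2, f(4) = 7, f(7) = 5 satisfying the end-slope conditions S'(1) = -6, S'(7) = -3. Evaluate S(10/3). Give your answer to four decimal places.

2.4534

Let M_i = S''(x_i). Step sizes h_i = 1, 1, 1, 3; slopes of the chords Δ_i = (y_(i+1) - y_i)/h_i = 6, -5, 5, -2/3.
  1·M_0 + 4·M_1 + 1·M_2 = 6(Δ_1 - Δ_0) = -66
  1·M_1 + 4·M_2 + 1·M_3 = 6(Δ_2 - Δ_1) = 60
  1·M_2 + 8·M_3 + 3·M_4 = 6(Δ_3 - Δ_2) = -34
Clamped end conditions give two more equations: 2h_0·M_0 + h_0·M_1 = 6(Δ_0 - S'(1)) = 72 and h_3·M_3 + 2h_3·M_4 = 6(S'(7) - Δ_3) = -14.
Solving: M_0 = 2933/54, M_1 = -989/27, M_2 = 1415/54, M_3 = -221/27, M_4 = 95/54.
On [3, 4], S(t) = 2 - 64/27·(t - 3) + 1415/108·(t - 3)² - 619/108·(t - 3)³.
With (t - 3) = 1/3: S(10/3) = 3577/1458.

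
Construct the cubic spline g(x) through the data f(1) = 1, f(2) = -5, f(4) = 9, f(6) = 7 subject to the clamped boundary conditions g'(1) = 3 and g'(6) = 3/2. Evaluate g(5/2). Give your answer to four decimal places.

With m_i denoting the second derivative at x_i, h_i = 1, 2, 2, and Δ_i = (y_(i+1) − y_i)/h_i = -6, 7, -1:
  1·m_0 + 6·m_1 + 2·m_2 = 6(Δ_1 - Δ_0) = 78
  2·m_1 + 8·m_2 + 2·m_3 = 6(Δ_2 - Δ_1) = -48
Clamped end conditions give two more equations: 2h_0·m_0 + h_0·m_1 = 6(Δ_0 - g'(1)) = -54 and h_2·m_2 + 2h_2·m_3 = 6(g'(6) - Δ_2) = 15.
Solving the tridiagonal system: m_0 = -903/23, m_1 = 564/23, m_2 = -687/46, m_3 = 258/23.
On [2, 4], g(x) = -5 - 201/46·(x - 2) + 282/23·(x - 2)² - 605/184·(x - 2)³.
With (x - 2) = 1/2: g(5/2) = -6669/1472.

-4.5306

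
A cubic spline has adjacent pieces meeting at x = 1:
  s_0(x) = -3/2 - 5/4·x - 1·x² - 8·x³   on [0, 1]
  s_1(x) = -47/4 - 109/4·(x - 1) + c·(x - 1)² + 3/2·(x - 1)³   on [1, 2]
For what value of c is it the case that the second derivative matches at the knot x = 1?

s_0''(x) = -2 - 48·x, so s_0''(1) = -50. On the right, s_1''(1) = 2c, so c = -25.

-25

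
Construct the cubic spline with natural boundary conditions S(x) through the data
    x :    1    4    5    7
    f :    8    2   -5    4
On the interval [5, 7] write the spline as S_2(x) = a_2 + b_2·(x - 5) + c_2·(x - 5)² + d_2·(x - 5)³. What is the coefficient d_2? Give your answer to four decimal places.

Let M_i = S''(x_i). Step sizes h_i = 3, 1, 2; slopes of the chords Δ_i = (y_(i+1) - y_i)/h_i = -2, -7, 9/2.
  3·M_0 + 8·M_1 + 1·M_2 = 6(Δ_1 - Δ_0) = -30
  1·M_1 + 6·M_2 + 2·M_3 = 6(Δ_2 - Δ_1) = 69
Natural end conditions: M_0 = M_3 = 0.
Forward elimination and back-substitution give M_0 = 0, M_1 = -249/47, M_2 = 582/47, M_3 = 0.
On [5, 7], with S_2(x) = a_2 + b_2·(x - 5) + c_2·(x - 5)² + d_2·(x - 5)³: c_2 = M_2/2 = 291/47, d_2 = (M_3 - M_2)/(6h_2) = -97/94, b_2 = Δ_2 - h_2(2M_2 + M_3)/6 = -353/94.

-1.0319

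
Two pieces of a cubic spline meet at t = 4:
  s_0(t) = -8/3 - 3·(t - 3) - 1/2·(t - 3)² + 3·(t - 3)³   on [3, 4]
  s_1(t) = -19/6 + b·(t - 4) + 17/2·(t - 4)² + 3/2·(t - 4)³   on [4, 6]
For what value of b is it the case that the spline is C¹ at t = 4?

s_0'(t) = -3 - 1·(t - 3) + 9·(t - 3)², so s_0'(4) = 5. On the right, s_1'(4) = b, so b = 5.

5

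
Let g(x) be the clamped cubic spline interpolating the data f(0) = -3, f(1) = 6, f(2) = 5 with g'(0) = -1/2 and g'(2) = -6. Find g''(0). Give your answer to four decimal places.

Write σ_i for g''(x_i). With h_i = 1, 1 and divided differences Δ_i = 9, -1, the continuity of g' gives the tridiagonal system
  1·σ_0 + 4·σ_1 + 1·σ_2 = 6(Δ_1 - Δ_0) = -60
Clamped end conditions give two more equations: 2h_0·σ_0 + h_0·σ_1 = 6(Δ_0 - g'(0)) = 57 and h_1·σ_1 + 2h_1·σ_2 = 6(g'(2) - Δ_1) = -30.
Solving the tridiagonal system: σ_0 = 163/4, σ_1 = -49/2, σ_2 = -11/4.

40.7500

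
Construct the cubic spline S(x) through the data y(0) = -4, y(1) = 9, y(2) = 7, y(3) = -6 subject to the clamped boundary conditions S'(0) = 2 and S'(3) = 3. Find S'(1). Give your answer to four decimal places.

Put m_i = S'' at the i-th knot. Here h = (1, 1, 1) and Δ = (13, -2, -13), so the interior equations h_(i-1)·m_(i-1) + 2(h_(i-1)+h_i)·m_i + h_i·m_(i+1) = 6(Δ_i − Δ_(i-1)) read
  1·m_0 + 4·m_1 + 1·m_2 = 6(Δ_1 - Δ_0) = -90
  1·m_1 + 4·m_2 + 1·m_3 = 6(Δ_2 - Δ_1) = -66
Clamped end conditions give two more equations: 2h_0·m_0 + h_0·m_1 = 6(Δ_0 - S'(0)) = 66 and h_2·m_2 + 2h_2·m_3 = 6(S'(3) - Δ_2) = 96.
Solving the tridiagonal system: m_0 = 706/15, m_1 = -422/15, m_2 = -368/15, m_3 = 904/15.
On [1, 2], S'(x) = b_1 + 2c_1·(x - 1) + 3d_1·(x - 1)² with b_1 = Δ_1 - h_1(2m_1 + m_2)/6 = 172/15, c_1 = m_1/2 = -211/15, d_1 = (m_2 - m_1)/(6h_1) = 3/5. So S'(1) = 172/15.

11.4667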